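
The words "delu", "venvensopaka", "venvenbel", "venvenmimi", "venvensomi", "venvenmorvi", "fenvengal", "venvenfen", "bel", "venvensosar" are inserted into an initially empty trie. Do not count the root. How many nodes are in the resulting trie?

47

Trace insertions, counting only characters that open a new branch:
  "delu" → 4 new (d, e, l, u)
  "venvensopaka" → 12 new (v, e, n, v, e, n, s, o, p, a, k, a)
  "venvenbel" → prefix "venven" already present; 3 new (b, e, l)
  "venvenmimi" → prefix "venven" already present; 4 new (m, i, m, i)
  "venvensomi" → prefix "venvenso" already present; 2 new (m, i)
  "venvenmorvi" → prefix "venvenm" already present; 4 new (o, r, v, i)
  "fenvengal" → 9 new (f, e, n, v, e, n, g, a, l)
  "venvenfen" → prefix "venven" already present; 3 new (f, e, n)
  "bel" → 3 new (b, e, l)
  "venvensosar" → prefix "venvenso" already present; 3 new (s, a, r)
Total nodes = 4 + 12 + 3 + 4 + 2 + 4 + 9 + 3 + 3 + 3 = 47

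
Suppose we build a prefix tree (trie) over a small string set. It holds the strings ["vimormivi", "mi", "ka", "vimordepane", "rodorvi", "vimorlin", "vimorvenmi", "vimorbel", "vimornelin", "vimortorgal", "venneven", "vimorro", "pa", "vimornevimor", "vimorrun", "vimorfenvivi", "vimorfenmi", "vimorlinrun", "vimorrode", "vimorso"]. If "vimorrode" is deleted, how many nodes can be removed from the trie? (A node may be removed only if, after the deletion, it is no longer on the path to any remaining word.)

Walk "vimorrode" from the leaf back toward the root, removing each node that no remaining word uses.
The suffix "de" (2 nodes) is used only by "vimorrode"; "vimorro" is itself a stored word, so pruning stops there.
Nodes removed: 2

2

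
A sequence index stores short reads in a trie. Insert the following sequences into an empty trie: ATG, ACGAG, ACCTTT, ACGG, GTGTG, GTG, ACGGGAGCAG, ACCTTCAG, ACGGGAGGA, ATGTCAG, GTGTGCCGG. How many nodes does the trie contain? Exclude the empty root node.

Insert word by word; a character creates a node only if that edge doesn't already exist:
  "ATG" → 3 new (A, T, G)
  "ACGAG" → prefix "A" already present; 4 new (C, G, A, G)
  "ACCTTT" → prefix "AC" already present; 4 new (C, T, T, T)
  "ACGG" → prefix "ACG" already present; 1 new (G)
  "GTGTG" → 5 new (G, T, G, T, G)
  "GTG" → prefix "GTG" already present; 0 new (none)
  "ACGGGAGCAG" → prefix "ACGG" already present; 6 new (G, A, G, C, A, G)
  "ACCTTCAG" → prefix "ACCTT" already present; 3 new (C, A, G)
  "ACGGGAGGA" → prefix "ACGGGAG" already present; 2 new (G, A)
  "ATGTCAG" → prefix "ATG" already present; 4 new (T, C, A, G)
  "GTGTGCCGG" → prefix "GTGTG" already present; 4 new (C, C, G, G)
Total nodes = 3 + 4 + 4 + 1 + 5 + 0 + 6 + 3 + 2 + 4 + 4 = 36

36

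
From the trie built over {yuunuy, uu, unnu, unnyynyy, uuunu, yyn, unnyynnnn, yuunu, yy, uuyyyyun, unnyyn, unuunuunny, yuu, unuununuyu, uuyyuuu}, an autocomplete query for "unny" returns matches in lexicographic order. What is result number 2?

Words with prefix "unny", in lexicographic order: "unnyyn", "unnyynnnn", "unnyynyy"
The 2nd is unnyynnnn.

unnyynnnn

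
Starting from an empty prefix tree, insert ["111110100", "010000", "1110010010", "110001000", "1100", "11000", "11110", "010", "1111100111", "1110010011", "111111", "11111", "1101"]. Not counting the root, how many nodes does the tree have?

37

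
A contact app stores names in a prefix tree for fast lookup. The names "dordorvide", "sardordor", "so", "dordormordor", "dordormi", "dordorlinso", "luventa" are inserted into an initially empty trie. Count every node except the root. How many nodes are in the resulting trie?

39

Trie structure (* marks end of a word):
(root)
├─ d
│  └─ o
│     └─ r
│        └─ d
│           └─ o
│              └─ r
│                 ├─ l
│                 │  └─ i
│                 │     └─ n
│                 │        └─ s
│                 │           └─ o *
│                 ├─ m
│                 │  ├─ i *
│                 │  └─ o
│                 │     └─ r
│                 │        └─ d
│                 │           └─ o
│                 │              └─ r *
│                 └─ v
│                    └─ i
│                       └─ d
│                          └─ e *
├─ l
│  └─ u
│     └─ v
│        └─ e
│           └─ n
│              └─ t
│                 └─ a *
└─ s
   ├─ a
   │  └─ r
   │     └─ d
   │        └─ o
   │           └─ r
   │              └─ d
   │                 └─ o
   │                    └─ r *
   └─ o *
Counting every labelled node above: 39.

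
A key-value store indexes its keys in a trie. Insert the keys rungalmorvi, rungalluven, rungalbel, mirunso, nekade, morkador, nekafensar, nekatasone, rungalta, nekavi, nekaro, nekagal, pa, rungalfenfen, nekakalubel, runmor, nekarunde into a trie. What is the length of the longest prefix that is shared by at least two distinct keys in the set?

6

Look for the deepest trie node that still has at least two words in its subtree.
"rungalbel" and "rungalfenfen" agree on "rungal" (6 characters) before diverging; nothing deeper is shared.
Longest shared-prefix length: 6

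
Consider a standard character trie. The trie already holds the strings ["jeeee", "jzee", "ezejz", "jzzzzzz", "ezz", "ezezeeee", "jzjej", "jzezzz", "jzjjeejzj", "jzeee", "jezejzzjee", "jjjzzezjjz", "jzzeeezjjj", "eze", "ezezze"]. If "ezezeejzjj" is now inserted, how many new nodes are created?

4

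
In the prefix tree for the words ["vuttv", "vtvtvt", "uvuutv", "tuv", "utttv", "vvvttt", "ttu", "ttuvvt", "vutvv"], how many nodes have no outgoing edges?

8

Leaves are exactly the stored words that no other stored word extends.
Those words: "ttuvvt", "tuv", "utttv", "uvuutv", "vtvtvt", "vuttv", "vutvv", "vvvttt"
Leaf count: 8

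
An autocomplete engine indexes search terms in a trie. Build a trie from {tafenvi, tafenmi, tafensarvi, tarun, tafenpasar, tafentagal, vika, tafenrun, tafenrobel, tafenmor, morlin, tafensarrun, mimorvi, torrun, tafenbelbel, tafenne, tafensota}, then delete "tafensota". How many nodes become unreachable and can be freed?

3

After clearing the end-marker at "tafensota", prune upward until reaching a node still needed by another word.
The suffix "ota" (3 nodes) is used only by "tafensota"; the node for "tafens" still has the child "a", so pruning stops there.
Nodes removed: 3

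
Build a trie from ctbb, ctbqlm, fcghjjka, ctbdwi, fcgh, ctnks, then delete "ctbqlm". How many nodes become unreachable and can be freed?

3

Walk "ctbqlm" from the leaf back toward the root, removing each node that no remaining word uses.
The suffix "qlm" (3 nodes) is used only by "ctbqlm"; the node for "ctb" still has the child "b", so pruning stops there.
Nodes removed: 3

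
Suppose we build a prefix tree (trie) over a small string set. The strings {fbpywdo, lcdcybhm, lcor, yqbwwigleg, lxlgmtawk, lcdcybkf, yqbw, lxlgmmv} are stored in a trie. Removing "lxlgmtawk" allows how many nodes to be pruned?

Walk "lxlgmtawk" from the leaf back toward the root, removing each node that no remaining word uses.
The suffix "tawk" (4 nodes) is used only by "lxlgmtawk"; the node for "lxlgm" still has the child "m", so pruning stops there.
Nodes removed: 4

4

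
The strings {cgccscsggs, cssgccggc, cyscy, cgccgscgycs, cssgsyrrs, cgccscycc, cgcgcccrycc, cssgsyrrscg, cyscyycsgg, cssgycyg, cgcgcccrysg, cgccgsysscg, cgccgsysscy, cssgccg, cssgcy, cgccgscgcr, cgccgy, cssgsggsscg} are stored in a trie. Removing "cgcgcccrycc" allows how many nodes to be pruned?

2

A node on "cgcgcccrycc"'s path can go only if nothing else ends at it or branches off below it.
The suffix "cc" (2 nodes) is used only by "cgcgcccrycc"; the node for "cgcgcccry" still has the child "s", so pruning stops there.
Nodes removed: 2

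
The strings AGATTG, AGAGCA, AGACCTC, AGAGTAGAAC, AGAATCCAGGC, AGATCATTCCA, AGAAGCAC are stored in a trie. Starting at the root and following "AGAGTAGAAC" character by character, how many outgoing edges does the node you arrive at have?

0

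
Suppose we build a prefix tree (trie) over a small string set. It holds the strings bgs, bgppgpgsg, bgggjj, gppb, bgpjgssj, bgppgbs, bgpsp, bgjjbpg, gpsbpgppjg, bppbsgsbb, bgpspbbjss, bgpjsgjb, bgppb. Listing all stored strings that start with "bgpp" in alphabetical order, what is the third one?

bgppgpgsg

Filter for "bgpp…" and sort: "bgppb", "bgppgbs", "bgppgpgsg"
The 3rd is bgppgpgsg.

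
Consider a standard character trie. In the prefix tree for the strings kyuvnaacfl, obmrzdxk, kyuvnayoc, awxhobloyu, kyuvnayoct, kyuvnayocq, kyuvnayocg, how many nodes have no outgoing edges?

6

Leaves are exactly the stored words that no other stored word extends.
Those words: "awxhobloyu", "kyuvnaacfl", "kyuvnayocg", "kyuvnayocq", "kyuvnayoct", "obmrzdxk"
Leaf count: 6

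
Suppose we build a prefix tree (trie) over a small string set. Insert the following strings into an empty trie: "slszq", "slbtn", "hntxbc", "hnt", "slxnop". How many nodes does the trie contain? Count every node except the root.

Trie structure (* marks end of a word):
(root)
├─ h
│  └─ n
│     └─ t *
│        └─ x
│           └─ b
│              └─ c *
└─ s
   └─ l
      ├─ b
      │  └─ t
      │     └─ n *
      ├─ s
      │  └─ z
      │     └─ q *
      └─ x
         └─ n
            └─ o
               └─ p *
Counting every labelled node above: 18.

18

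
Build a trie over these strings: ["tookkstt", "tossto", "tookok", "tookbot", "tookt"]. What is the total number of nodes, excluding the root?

For each word, the new-node count is its length minus the longest prefix already in the trie:
  "tookkstt" → 8 new (t, o, o, k, k, s, t, t)
  "tossto" → prefix "to" already present; 4 new (s, s, t, o)
  "tookok" → prefix "took" already present; 2 new (o, k)
  "tookbot" → prefix "took" already present; 3 new (b, o, t)
  "tookt" → prefix "took" already present; 1 new (t)
Total nodes = 8 + 4 + 2 + 3 + 1 = 18

18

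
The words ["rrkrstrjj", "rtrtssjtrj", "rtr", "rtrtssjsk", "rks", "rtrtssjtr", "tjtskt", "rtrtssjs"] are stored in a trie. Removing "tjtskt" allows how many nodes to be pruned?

6

A node on "tjtskt"'s path can go only if nothing else ends at it or branches off below it.
No other word shares any prefix with "tjtskt", so all 6 of its nodes go.
Nodes removed: 6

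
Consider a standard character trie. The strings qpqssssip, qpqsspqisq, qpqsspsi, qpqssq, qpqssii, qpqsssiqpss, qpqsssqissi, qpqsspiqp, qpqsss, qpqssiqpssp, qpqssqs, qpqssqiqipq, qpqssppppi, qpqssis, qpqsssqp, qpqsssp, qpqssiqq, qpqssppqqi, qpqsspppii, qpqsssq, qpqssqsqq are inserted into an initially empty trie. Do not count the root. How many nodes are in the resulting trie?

58

Trace insertions, counting only characters that open a new branch:
  "qpqssssip" → 9 new (q, p, q, s, s, s, s, i, p)
  "qpqsspqisq" → prefix "qpqss" already present; 5 new (p, q, i, s, q)
  "qpqsspsi" → prefix "qpqssp" already present; 2 new (s, i)
  "qpqssq" → prefix "qpqss" already present; 1 new (q)
  "qpqssii" → prefix "qpqss" already present; 2 new (i, i)
  "qpqsssiqpss" → prefix "qpqsss" already present; 5 new (i, q, p, s, s)
  "qpqsssqissi" → prefix "qpqsss" already present; 5 new (q, i, s, s, i)
  "qpqsspiqp" → prefix "qpqssp" already present; 3 new (i, q, p)
  "qpqsss" → prefix "qpqsss" already present; 0 new (none)
  "qpqssiqpssp" → prefix "qpqssi" already present; 5 new (q, p, s, s, p)
  "qpqssqs" → prefix "qpqssq" already present; 1 new (s)
  "qpqssqiqipq" → prefix "qpqssq" already present; 5 new (i, q, i, p, q)
  "qpqssppppi" → prefix "qpqssp" already present; 4 new (p, p, p, i)
  "qpqssis" → prefix "qpqssi" already present; 1 new (s)
  "qpqsssqp" → prefix "qpqsssq" already present; 1 new (p)
  "qpqsssp" → prefix "qpqsss" already present; 1 new (p)
  "qpqssiqq" → prefix "qpqssiq" already present; 1 new (q)
  "qpqssppqqi" → prefix "qpqsspp" already present; 3 new (q, q, i)
  "qpqsspppii" → prefix "qpqssppp" already present; 2 new (i, i)
  "qpqsssq" → prefix "qpqsssq" already present; 0 new (none)
  "qpqssqsqq" → prefix "qpqssqs" already present; 2 new (q, q)
Total nodes = 9 + 5 + 2 + 1 + 2 + 5 + 5 + 3 + 0 + 5 + 1 + 5 + 4 + 1 + 1 + 1 + 1 + 3 + 2 + 0 + 2 = 58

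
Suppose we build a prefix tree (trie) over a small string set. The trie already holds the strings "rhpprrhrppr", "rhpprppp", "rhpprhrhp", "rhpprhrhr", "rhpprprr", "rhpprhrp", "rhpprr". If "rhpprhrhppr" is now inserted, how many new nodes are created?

2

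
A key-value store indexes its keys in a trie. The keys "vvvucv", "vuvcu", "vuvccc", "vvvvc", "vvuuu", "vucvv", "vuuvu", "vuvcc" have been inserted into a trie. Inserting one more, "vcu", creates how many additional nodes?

2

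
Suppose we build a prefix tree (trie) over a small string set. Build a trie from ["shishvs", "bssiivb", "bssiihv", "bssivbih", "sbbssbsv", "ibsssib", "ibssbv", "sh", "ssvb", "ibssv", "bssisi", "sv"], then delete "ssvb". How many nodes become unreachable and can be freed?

3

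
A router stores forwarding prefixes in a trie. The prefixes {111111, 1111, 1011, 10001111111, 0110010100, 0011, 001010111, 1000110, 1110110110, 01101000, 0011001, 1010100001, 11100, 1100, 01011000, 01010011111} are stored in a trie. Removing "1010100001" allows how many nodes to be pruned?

7

Walk "1010100001" from the leaf back toward the root, removing each node that no remaining word uses.
The suffix "0100001" (7 nodes) is used only by "1010100001"; the node for "101" still has the child "1", so pruning stops there.
Nodes removed: 7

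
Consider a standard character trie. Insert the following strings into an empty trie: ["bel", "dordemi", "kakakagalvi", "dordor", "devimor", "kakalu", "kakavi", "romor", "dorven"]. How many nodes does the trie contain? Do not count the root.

41

For each word, the new-node count is its length minus the longest prefix already in the trie:
  "bel" → 3 new (b, e, l)
  "dordemi" → 7 new (d, o, r, d, e, m, i)
  "kakakagalvi" → 11 new (k, a, k, a, k, a, g, a, l, v, i)
  "dordor" → prefix "dord" already present; 2 new (o, r)
  "devimor" → prefix "d" already present; 6 new (e, v, i, m, o, r)
  "kakalu" → prefix "kaka" already present; 2 new (l, u)
  "kakavi" → prefix "kaka" already present; 2 new (v, i)
  "romor" → 5 new (r, o, m, o, r)
  "dorven" → prefix "dor" already present; 3 new (v, e, n)
Total nodes = 3 + 7 + 11 + 2 + 6 + 2 + 2 + 5 + 3 = 41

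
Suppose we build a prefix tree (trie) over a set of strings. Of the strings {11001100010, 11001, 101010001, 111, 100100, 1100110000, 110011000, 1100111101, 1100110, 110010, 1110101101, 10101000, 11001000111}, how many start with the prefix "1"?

13

Walk to "1"; the words in its subtree are exactly those with that prefix.
Words under "1": 100100, 10101000, 101010001, 11001, 110010, 11001000111, 1100110, 110011000, 1100110000, 11001100010, 1100111101, 111, 1110101101
Count: 13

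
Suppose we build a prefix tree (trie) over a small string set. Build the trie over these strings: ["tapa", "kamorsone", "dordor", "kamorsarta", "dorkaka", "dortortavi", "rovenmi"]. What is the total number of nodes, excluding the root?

For each word, the new-node count is its length minus the longest prefix already in the trie:
  "tapa" → 4 new (t, a, p, a)
  "kamorsone" → 9 new (k, a, m, o, r, s, o, n, e)
  "dordor" → 6 new (d, o, r, d, o, r)
  "kamorsarta" → prefix "kamors" already present; 4 new (a, r, t, a)
  "dorkaka" → prefix "dor" already present; 4 new (k, a, k, a)
  "dortortavi" → prefix "dor" already present; 7 new (t, o, r, t, a, v, i)
  "rovenmi" → 7 new (r, o, v, e, n, m, i)
Total nodes = 4 + 9 + 6 + 4 + 4 + 7 + 7 = 41

41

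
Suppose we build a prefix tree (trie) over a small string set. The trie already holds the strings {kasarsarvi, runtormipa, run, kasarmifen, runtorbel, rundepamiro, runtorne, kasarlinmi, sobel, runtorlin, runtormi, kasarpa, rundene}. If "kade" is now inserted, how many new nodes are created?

Walking "kade" from the root, the first 2 characters ("ka") follow existing edges; "d" is the first miss.
Each of the 2 remaining characters creates one node.

2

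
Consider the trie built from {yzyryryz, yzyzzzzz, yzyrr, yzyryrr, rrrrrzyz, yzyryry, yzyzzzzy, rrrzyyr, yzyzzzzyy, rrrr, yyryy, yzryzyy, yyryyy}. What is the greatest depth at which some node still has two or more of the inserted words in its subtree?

Look for the deepest trie node that still has at least two words in its subtree.
e.g. "yzyzzzzy" and "yzyzzzzyy" share the prefix "yzyzzzzy" of length 8; no pair shares a longer one.
Longest shared-prefix length: 8

8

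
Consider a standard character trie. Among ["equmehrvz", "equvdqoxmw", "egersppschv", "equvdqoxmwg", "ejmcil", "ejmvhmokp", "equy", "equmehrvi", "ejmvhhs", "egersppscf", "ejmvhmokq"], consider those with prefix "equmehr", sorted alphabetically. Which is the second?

equmehrvz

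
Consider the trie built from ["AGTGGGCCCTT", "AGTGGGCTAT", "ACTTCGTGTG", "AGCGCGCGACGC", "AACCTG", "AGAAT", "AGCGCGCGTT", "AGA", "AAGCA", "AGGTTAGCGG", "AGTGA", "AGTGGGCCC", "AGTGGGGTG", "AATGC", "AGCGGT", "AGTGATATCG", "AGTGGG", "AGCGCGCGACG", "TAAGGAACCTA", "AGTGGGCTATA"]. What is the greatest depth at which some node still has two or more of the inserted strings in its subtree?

11

Look for the deepest trie node that still has at least two words in its subtree.
"AGCGCGCGACG" and "AGCGCGCGACGC" agree on "AGCGCGCGACG" (11 characters) before diverging; nothing deeper is shared.
Longest shared-prefix length: 11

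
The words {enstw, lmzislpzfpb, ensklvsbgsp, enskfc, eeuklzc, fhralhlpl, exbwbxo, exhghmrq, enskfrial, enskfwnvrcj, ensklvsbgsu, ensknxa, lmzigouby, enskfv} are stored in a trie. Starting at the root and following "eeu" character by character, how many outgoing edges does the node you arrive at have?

1

The children of the "eeu" node are the distinct next characters among strings starting with "eeu".
Characters that immediately follow "eeu" among the stored strings: {k}.
That node has 1 child edge.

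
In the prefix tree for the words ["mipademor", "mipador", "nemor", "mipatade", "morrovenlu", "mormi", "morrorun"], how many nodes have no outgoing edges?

7

Leaves are exactly the stored words that no other stored word extends.
Those words: "mipademor", "mipador", "mipatade", "mormi", "morrorun", "morrovenlu", "nemor"
Leaf count: 7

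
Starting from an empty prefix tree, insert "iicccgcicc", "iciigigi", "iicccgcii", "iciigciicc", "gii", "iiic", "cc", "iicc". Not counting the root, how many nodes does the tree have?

30

For each word, the new-node count is its length minus the longest prefix already in the trie:
  "iicccgcicc" → 10 new (i, i, c, c, c, g, c, i, c, c)
  "iciigigi" → prefix "i" already present; 7 new (c, i, i, g, i, g, i)
  "iicccgcii" → prefix "iicccgci" already present; 1 new (i)
  "iciigciicc" → prefix "iciig" already present; 5 new (c, i, i, c, c)
  "gii" → 3 new (g, i, i)
  "iiic" → prefix "ii" already present; 2 new (i, c)
  "cc" → 2 new (c, c)
  "iicc" → prefix "iicc" already present; 0 new (none)
Total nodes = 10 + 7 + 1 + 5 + 3 + 2 + 2 + 0 = 30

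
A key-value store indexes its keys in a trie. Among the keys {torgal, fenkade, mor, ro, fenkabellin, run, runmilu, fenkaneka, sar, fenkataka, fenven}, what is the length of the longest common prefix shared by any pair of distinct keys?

Equivalently: take the maximum, over all pairs, of their longest common prefix length.
e.g. "fenkabellin" and "fenkade" share the prefix "fenka" of length 5; no pair shares a longer one.
Longest shared-prefix length: 5

5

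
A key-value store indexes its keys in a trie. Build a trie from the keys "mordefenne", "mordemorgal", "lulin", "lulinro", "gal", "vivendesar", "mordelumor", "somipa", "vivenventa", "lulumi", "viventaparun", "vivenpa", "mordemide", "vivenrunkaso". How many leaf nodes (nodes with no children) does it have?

Leaves are exactly the stored words that no other stored word extends.
Those words: "gal", "lulinro", "lulumi", "mordefenne", "mordelumor", "mordemide", "mordemorgal", "somipa", "vivendesar", "vivenpa", "vivenrunkaso", "viventaparun", "vivenventa"
Leaf count: 13

13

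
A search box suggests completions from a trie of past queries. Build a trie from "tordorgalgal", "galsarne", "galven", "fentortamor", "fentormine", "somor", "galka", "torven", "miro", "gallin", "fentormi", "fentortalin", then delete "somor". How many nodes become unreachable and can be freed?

A node on "somor"'s path can go only if nothing else ends at it or branches off below it.
No other word shares any prefix with "somor", so all 5 of its nodes go.
Nodes removed: 5

5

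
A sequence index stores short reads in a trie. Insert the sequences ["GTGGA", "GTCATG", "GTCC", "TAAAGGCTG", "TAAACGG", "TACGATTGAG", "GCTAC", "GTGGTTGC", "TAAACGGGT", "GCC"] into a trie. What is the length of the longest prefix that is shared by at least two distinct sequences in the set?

7

Equivalently: take the maximum, over all pairs, of their longest common prefix length.
e.g. "TAAACGG" and "TAAACGGGT" share the prefix "TAAACGG" of length 7; no pair shares a longer one.
Longest shared-prefix length: 7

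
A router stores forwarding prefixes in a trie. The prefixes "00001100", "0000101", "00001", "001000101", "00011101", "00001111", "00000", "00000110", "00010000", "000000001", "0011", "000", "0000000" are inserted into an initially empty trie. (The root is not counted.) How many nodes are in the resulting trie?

37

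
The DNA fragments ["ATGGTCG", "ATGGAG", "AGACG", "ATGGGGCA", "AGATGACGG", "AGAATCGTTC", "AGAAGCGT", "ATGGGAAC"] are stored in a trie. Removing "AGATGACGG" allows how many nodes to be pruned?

6

A node on "AGATGACGG"'s path can go only if nothing else ends at it or branches off below it.
The suffix "TGACGG" (6 nodes) is used only by "AGATGACGG"; the node for "AGA" still has the child "C", so pruning stops there.
Nodes removed: 6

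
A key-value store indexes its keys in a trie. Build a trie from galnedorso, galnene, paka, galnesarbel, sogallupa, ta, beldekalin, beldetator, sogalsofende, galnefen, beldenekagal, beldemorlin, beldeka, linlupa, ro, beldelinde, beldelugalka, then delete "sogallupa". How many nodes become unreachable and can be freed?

After clearing the end-marker at "sogallupa", prune upward until reaching a node still needed by another word.
The suffix "lupa" (4 nodes) is used only by "sogallupa"; the node for "sogal" still has the child "s", so pruning stops there.
Nodes removed: 4

4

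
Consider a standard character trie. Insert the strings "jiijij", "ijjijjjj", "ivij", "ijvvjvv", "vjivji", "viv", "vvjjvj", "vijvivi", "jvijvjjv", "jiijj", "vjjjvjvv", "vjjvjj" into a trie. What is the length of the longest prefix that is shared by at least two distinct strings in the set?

4

Equivalently: take the maximum, over all pairs, of their longest common prefix length.
e.g. "jiijij" and "jiijj" share the prefix "jiij" of length 4; no pair shares a longer one.
Longest shared-prefix length: 4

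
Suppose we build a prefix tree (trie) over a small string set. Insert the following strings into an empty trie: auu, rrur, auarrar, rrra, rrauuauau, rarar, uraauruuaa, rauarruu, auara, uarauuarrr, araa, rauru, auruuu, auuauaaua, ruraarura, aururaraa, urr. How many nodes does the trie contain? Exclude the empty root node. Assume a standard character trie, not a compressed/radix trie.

80

Count nodes per top-level branch (shared prefixes stored once):
  'a'-branch (araa, auara, auarrar, aururaraa, auruuu, auu, auuauaaua): 27 nodes
  'r'-branch (rarar, rauarruu, rauru, rrauuauau, rrra, rrur, ruraarura): 33 nodes
  'u'-branch (uarauuarrr, uraauruuaa, urr): 20 nodes
Sum: 80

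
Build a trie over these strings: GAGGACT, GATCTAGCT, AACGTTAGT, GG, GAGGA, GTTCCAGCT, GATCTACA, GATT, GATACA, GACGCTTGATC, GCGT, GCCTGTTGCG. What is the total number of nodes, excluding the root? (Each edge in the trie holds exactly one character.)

58

Trace insertions, counting only characters that open a new branch:
  "GAGGACT" → 7 new (G, A, G, G, A, C, T)
  "GATCTAGCT" → prefix "GA" already present; 7 new (T, C, T, A, G, C, T)
  "AACGTTAGT" → 9 new (A, A, C, G, T, T, A, G, T)
  "GG" → prefix "G" already present; 1 new (G)
  "GAGGA" → prefix "GAGGA" already present; 0 new (none)
  "GTTCCAGCT" → prefix "G" already present; 8 new (T, T, C, C, A, G, C, T)
  "GATCTACA" → prefix "GATCTA" already present; 2 new (C, A)
  "GATT" → prefix "GAT" already present; 1 new (T)
  "GATACA" → prefix "GAT" already present; 3 new (A, C, A)
  "GACGCTTGATC" → prefix "GA" already present; 9 new (C, G, C, T, T, G, A, T, C)
  "GCGT" → prefix "G" already present; 3 new (C, G, T)
  "GCCTGTTGCG" → prefix "GC" already present; 8 new (C, T, G, T, T, G, C, G)
Total nodes = 7 + 7 + 9 + 1 + 0 + 8 + 2 + 1 + 3 + 9 + 3 + 8 = 58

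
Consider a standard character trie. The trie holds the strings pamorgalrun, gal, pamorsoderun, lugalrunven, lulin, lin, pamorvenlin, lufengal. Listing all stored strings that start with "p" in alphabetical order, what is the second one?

pamorsoderun

DFS of the "p" subtree visits, in order: "pamorgalrun", "pamorsoderun", "pamorvenlin"
The 2nd is pamorsoderun.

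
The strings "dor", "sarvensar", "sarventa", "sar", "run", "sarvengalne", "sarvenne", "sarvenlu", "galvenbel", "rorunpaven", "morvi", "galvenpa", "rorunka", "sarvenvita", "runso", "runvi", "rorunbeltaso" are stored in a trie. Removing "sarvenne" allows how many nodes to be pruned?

2

Walk "sarvenne" from the leaf back toward the root, removing each node that no remaining word uses.
The suffix "ne" (2 nodes) is used only by "sarvenne"; the node for "sarven" still has the child "s", so pruning stops there.
Nodes removed: 2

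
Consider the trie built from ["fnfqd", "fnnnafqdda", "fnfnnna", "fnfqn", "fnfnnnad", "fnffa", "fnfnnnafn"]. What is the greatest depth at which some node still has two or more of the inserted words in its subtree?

The deepest shared node is where two words last agree before diverging.
"fnfnnna" and "fnfnnnad" agree on "fnfnnna" (7 characters) before diverging; nothing deeper is shared.
Longest shared-prefix length: 7

7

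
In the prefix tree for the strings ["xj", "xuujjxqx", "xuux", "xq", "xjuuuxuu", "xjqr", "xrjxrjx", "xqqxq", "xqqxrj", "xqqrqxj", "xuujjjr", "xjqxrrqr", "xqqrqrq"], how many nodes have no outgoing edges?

Leaves are exactly the stored words that no other stored word extends.
Those words: "xjqr", "xjqxrrqr", "xjuuuxuu", "xqqrqrq", "xqqrqxj", "xqqxq", "xqqxrj", "xrjxrjx", "xuujjjr", "xuujjxqx", "xuux"
Leaf count: 11

11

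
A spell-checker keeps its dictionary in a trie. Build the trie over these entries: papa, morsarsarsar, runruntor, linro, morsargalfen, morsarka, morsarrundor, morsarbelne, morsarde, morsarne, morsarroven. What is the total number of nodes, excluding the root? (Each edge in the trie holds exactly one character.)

57

For each word, the new-node count is its length minus the longest prefix already in the trie:
  "papa" → 4 new (p, a, p, a)
  "morsarsarsar" → 12 new (m, o, r, s, a, r, s, a, r, s, a, r)
  "runruntor" → 9 new (r, u, n, r, u, n, t, o, r)
  "linro" → 5 new (l, i, n, r, o)
  "morsargalfen" → prefix "morsar" already present; 6 new (g, a, l, f, e, n)
  "morsarka" → prefix "morsar" already present; 2 new (k, a)
  "morsarrundor" → prefix "morsar" already present; 6 new (r, u, n, d, o, r)
  "morsarbelne" → prefix "morsar" already present; 5 new (b, e, l, n, e)
  "morsarde" → prefix "morsar" already present; 2 new (d, e)
  "morsarne" → prefix "morsar" already present; 2 new (n, e)
  "morsarroven" → prefix "morsarr" already present; 4 new (o, v, e, n)
Total nodes = 4 + 12 + 9 + 5 + 6 + 2 + 6 + 5 + 2 + 2 + 4 = 57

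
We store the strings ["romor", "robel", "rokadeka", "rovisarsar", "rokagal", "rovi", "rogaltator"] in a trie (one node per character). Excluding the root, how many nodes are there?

33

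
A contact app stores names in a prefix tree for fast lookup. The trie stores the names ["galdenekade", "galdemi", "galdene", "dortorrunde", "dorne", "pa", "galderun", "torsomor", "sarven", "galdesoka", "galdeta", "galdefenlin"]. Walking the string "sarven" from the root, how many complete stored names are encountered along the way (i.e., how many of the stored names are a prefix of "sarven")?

Check each prefix of "sarven" against the stored set — each match is an end-marker on the path.
Prefixes of the query that are stored words: "sarven"
Count: 1

1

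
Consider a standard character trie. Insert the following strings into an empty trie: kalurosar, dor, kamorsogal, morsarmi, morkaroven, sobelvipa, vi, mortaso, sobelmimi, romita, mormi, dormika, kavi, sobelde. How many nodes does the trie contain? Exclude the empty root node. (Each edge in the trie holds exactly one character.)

70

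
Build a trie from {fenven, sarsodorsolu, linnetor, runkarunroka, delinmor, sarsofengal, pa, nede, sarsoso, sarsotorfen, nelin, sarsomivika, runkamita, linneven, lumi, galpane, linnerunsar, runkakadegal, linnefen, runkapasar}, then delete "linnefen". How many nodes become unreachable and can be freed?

After clearing the end-marker at "linnefen", prune upward until reaching a node still needed by another word.
The suffix "fen" (3 nodes) is used only by "linnefen"; the node for "linne" still has the child "t", so pruning stops there.
Nodes removed: 3

3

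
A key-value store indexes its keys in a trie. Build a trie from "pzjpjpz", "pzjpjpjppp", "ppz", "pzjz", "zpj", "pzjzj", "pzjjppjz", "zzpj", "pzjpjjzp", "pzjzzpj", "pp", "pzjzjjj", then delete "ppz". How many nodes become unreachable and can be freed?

1

Walk "ppz" from the leaf back toward the root, removing each node that no remaining word uses.
The suffix "z" (1 node) is used only by "ppz"; "pp" is itself a stored word, so pruning stops there.
Nodes removed: 1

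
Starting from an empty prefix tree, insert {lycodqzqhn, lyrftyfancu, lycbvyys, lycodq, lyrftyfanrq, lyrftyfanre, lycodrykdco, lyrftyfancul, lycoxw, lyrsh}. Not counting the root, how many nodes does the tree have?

Count nodes per top-level branch (shared prefixes stored once):
  'l'-branch (lycbvyys, lycodq, lycodqzqhn, lycodrykdco, lycoxw, lyrftyfancu, lyrftyfancul, lyrftyfanre, lyrftyfanrq, lyrsh): 38 nodes
Sum: 38

38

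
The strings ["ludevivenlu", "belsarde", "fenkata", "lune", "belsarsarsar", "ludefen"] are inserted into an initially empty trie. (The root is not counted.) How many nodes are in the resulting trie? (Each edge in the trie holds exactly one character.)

37

Count nodes per top-level branch (shared prefixes stored once):
  'b'-branch (belsarde, belsarsarsar): 14 nodes
  'f'-branch (fenkata): 7 nodes
  'l'-branch (ludefen, ludevivenlu, lune): 16 nodes
Sum: 37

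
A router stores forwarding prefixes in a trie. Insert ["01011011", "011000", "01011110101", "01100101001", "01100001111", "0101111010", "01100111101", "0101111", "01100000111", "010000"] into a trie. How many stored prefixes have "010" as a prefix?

Filter for entries beginning with "010":
Matches: "010000", "01011011", "0101111", "0101111010", "01011110101"
Count: 5

5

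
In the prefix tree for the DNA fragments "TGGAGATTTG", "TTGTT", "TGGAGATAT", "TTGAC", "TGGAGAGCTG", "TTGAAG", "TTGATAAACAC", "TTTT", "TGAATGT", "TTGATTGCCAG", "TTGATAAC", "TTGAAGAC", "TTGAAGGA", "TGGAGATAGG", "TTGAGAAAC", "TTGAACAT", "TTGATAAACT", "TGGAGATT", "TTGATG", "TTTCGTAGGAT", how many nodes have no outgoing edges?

Leaves are exactly the stored words that no other stored word extends.
Those words: "TGAATGT", "TGGAGAGCTG", "TGGAGATAGG", "TGGAGATAT", "TGGAGATTTG", "TTGAACAT", "TTGAAGAC", "TTGAAGGA", "TTGAC", "TTGAGAAAC", "TTGATAAACAC", "TTGATAAACT", "TTGATAAC", "TTGATG", "TTGATTGCCAG", "TTGTT", "TTTCGTAGGAT", "TTTT"
Leaf count: 18

18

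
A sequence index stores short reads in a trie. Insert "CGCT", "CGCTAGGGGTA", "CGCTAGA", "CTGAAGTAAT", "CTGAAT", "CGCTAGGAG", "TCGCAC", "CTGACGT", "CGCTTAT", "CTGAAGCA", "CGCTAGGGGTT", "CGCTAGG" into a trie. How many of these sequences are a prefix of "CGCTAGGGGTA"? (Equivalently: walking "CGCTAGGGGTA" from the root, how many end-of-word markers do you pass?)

3

Check each prefix of "CGCTAGGGGTA" against the stored set — each match is an end-marker on the path.
Prefixes of the query that are stored words: "CGCT", "CGCTAGG", "CGCTAGGGGTA"
Count: 3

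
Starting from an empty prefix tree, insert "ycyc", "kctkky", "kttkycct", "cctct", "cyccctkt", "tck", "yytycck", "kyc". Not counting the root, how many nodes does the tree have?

Count nodes per top-level branch (shared prefixes stored once):
  'c'-branch (cctct, cyccctkt): 12 nodes
  'k'-branch (kctkky, kttkycct, kyc): 15 nodes
  't'-branch (tck): 3 nodes
  'y'-branch (ycyc, yytycck): 10 nodes
Sum: 40

40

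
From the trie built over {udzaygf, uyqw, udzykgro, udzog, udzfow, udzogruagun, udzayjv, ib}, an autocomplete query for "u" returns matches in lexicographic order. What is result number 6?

udzykgro

Filter for "u…" and sort: "udzaygf", "udzayjv", "udzfow", "udzog", "udzogruagun", "udzykgro", "uyqw"
The 6th is udzykgro.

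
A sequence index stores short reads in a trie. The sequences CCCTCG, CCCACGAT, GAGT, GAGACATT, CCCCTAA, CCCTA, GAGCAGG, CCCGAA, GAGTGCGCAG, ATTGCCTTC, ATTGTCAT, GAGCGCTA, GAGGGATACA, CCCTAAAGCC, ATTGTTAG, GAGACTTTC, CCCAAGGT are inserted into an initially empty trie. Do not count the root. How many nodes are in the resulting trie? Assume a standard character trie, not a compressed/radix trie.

78

Count nodes per top-level branch (shared prefixes stored once):
  'A'-branch (ATTGCCTTC, ATTGTCAT, ATTGTTAG): 16 nodes
  'C'-branch (CCCAAGGT, CCCACGAT, CCCCTAA, CCCGAA, CCCTA, CCCTAAAGCC, CCCTCG): 28 nodes
  'G'-branch (GAGACATT, GAGACTTTC, GAGCAGG, GAGCGCTA, GAGGGATACA, GAGT, GAGTGCGCAG): 34 nodes
Sum: 78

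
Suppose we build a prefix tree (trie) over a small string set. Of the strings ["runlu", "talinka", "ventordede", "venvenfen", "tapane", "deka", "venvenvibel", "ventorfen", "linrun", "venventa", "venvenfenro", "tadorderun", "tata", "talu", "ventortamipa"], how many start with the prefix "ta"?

Filter for entries beginning with "ta":
Words under "ta": tadorderun, talinka, talu, tapane, tata
Count: 5

5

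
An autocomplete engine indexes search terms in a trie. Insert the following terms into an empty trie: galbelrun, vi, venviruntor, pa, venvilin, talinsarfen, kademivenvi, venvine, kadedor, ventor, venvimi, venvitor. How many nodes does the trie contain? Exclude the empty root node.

For each word, the new-node count is its length minus the longest prefix already in the trie:
  "galbelrun" → 9 new (g, a, l, b, e, l, r, u, n)
  "vi" → 2 new (v, i)
  "venviruntor" → prefix "v" already present; 10 new (e, n, v, i, r, u, n, t, o, r)
  "pa" → 2 new (p, a)
  "venvilin" → prefix "venvi" already present; 3 new (l, i, n)
  "talinsarfen" → 11 new (t, a, l, i, n, s, a, r, f, e, n)
  "kademivenvi" → 11 new (k, a, d, e, m, i, v, e, n, v, i)
  "venvine" → prefix "venvi" already present; 2 new (n, e)
  "kadedor" → prefix "kade" already present; 3 new (d, o, r)
  "ventor" → prefix "ven" already present; 3 new (t, o, r)
  "venvimi" → prefix "venvi" already present; 2 new (m, i)
  "venvitor" → prefix "venvi" already present; 3 new (t, o, r)
Total nodes = 9 + 2 + 10 + 2 + 3 + 11 + 11 + 2 + 3 + 3 + 2 + 3 = 61

61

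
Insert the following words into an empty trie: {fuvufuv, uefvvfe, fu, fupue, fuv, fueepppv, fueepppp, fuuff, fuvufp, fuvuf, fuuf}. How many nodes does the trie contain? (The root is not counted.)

28

Trie structure (* marks end of a word):
(root)
├─ f
│  └─ u *
│     ├─ e
│     │  └─ e
│     │     └─ p
│     │        └─ p
│     │           └─ p
│     │              ├─ p *
│     │              └─ v *
│     ├─ p
│     │  └─ u
│     │     └─ e *
│     ├─ u
│     │  └─ f *
│     │     └─ f *
│     └─ v *
│        └─ u
│           └─ f *
│              ├─ p *
│              └─ u
│                 └─ v *
└─ u
   └─ e
      └─ f
         └─ v
            └─ v
               └─ f
                  └─ e *
Counting every labelled node above: 28.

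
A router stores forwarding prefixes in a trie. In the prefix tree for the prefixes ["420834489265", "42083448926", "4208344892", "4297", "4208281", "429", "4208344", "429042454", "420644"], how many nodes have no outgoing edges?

5

A leaf is a node with no children — equivalently, the end of a word that is not a proper prefix of any other stored word.
Those words: "420644", "4208281", "420834489265", "429042454", "4297"
Leaf count: 5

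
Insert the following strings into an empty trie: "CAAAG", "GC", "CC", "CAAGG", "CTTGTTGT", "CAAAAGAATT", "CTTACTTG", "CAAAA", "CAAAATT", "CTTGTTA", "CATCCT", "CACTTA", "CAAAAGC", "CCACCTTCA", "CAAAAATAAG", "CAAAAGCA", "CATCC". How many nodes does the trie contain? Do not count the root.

53

Insert word by word; a character creates a node only if that edge doesn't already exist:
  "CAAAG" → 5 new (C, A, A, A, G)
  "GC" → 2 new (G, C)
  "CC" → prefix "C" already present; 1 new (C)
  "CAAGG" → prefix "CAA" already present; 2 new (G, G)
  "CTTGTTGT" → prefix "C" already present; 7 new (T, T, G, T, T, G, T)
  "CAAAAGAATT" → prefix "CAAA" already present; 6 new (A, G, A, A, T, T)
  "CTTACTTG" → prefix "CTT" already present; 5 new (A, C, T, T, G)
  "CAAAA" → prefix "CAAAA" already present; 0 new (none)
  "CAAAATT" → prefix "CAAAA" already present; 2 new (T, T)
  "CTTGTTA" → prefix "CTTGTT" already present; 1 new (A)
  "CATCCT" → prefix "CA" already present; 4 new (T, C, C, T)
  "CACTTA" → prefix "CA" already present; 4 new (C, T, T, A)
  "CAAAAGC" → prefix "CAAAAG" already present; 1 new (C)
  "CCACCTTCA" → prefix "CC" already present; 7 new (A, C, C, T, T, C, A)
  "CAAAAATAAG" → prefix "CAAAA" already present; 5 new (A, T, A, A, G)
  "CAAAAGCA" → prefix "CAAAAGC" already present; 1 new (A)
  "CATCC" → prefix "CATCC" already present; 0 new (none)
Total nodes = 5 + 2 + 1 + 2 + 7 + 6 + 5 + 0 + 2 + 1 + 4 + 4 + 1 + 7 + 5 + 1 + 0 = 53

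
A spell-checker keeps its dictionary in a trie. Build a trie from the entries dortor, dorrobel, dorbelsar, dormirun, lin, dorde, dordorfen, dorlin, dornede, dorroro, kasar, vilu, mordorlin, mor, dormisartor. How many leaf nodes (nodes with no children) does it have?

A leaf is a node with no children — equivalently, the end of a word that is not a proper prefix of any other stored word.
Those words: "dorbelsar", "dorde", "dordorfen", "dorlin", "dormirun", "dormisartor", "dornede", "dorrobel", "dorroro", "dortor", "kasar", "lin", "mordorlin", "vilu"
Leaf count: 14

14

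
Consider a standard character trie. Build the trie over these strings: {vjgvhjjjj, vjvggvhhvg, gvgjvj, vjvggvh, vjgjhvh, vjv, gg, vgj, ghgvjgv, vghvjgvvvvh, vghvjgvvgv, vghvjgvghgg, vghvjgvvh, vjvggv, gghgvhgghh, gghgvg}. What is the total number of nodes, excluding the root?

Trace insertions, counting only characters that open a new branch:
  "vjgvhjjjj" → 9 new (v, j, g, v, h, j, j, j, j)
  "vjvggvhhvg" → prefix "vj" already present; 8 new (v, g, g, v, h, h, v, g)
  "gvgjvj" → 6 new (g, v, g, j, v, j)
  "vjvggvh" → prefix "vjvggvh" already present; 0 new (none)
  "vjgjhvh" → prefix "vjg" already present; 4 new (j, h, v, h)
  "vjv" → prefix "vjv" already present; 0 new (none)
  "gg" → prefix "g" already present; 1 new (g)
  "vgj" → prefix "v" already present; 2 new (g, j)
  "ghgvjgv" → prefix "g" already present; 6 new (h, g, v, j, g, v)
  "vghvjgvvvvh" → prefix "vg" already present; 9 new (h, v, j, g, v, v, v, v, h)
  "vghvjgvvgv" → prefix "vghvjgvv" already present; 2 new (g, v)
  "vghvjgvghgg" → prefix "vghvjgv" already present; 4 new (g, h, g, g)
  "vghvjgvvh" → prefix "vghvjgvv" already present; 1 new (h)
  "vjvggv" → prefix "vjvggv" already present; 0 new (none)
  "gghgvhgghh" → prefix "gg" already present; 8 new (h, g, v, h, g, g, h, h)
  "gghgvg" → prefix "gghgv" already present; 1 new (g)
Total nodes = 9 + 8 + 6 + 0 + 4 + 0 + 1 + 2 + 6 + 9 + 2 + 4 + 1 + 0 + 8 + 1 = 61

61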